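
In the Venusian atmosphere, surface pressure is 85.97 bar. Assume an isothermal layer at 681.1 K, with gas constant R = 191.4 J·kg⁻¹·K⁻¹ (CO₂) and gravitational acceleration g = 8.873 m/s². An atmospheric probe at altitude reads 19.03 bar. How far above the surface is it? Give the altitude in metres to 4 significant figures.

z ≈ 22160 m

Scale height: H = RT/g = 191.4 × 681.1 / 8.873 = 14692 m.
Invert the barometric formula: z = H ln(P₀/P).
P₀/P = 85.97/19.03 = 4.5176; ln(4.5176) = 1.5080.
z = 14692 × 1.5080 = 22156 m.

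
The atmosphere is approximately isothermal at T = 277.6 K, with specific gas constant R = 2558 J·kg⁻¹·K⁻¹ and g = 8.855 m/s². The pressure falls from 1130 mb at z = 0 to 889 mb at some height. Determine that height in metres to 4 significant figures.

Scale height: H = RT/g = 2558 × 277.6 / 8.855 = 80192 m.
Invert the barometric formula: z = H ln(P₀/P).
P₀/P = 1130/889 = 1.2711; ln(1.2711) = 0.23988.
z = 80192 × 0.23988 = 19236 m.

z ≈ 19240 m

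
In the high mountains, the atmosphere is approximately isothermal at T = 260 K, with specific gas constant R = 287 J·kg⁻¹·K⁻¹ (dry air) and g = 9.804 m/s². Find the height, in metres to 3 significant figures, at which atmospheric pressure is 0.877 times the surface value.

z ≈ 999 m

Scale height: H = RT/g = 287 × 260 / 9.804 = 7611.2 m.
Set P/P₀ = exp(−z/H) = 0.877, so z = −H ln(0.877).
−ln(0.877) = 0.13125; z = 7611.2 × 0.13125 = 998.97 m.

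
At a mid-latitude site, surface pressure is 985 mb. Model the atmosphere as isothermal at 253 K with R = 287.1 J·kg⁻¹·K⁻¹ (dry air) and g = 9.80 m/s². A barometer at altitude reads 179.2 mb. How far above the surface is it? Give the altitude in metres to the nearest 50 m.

z ≈ 12650 m

Scale height: H = RT/g = 287.1 × 253 / 9.80 = 7411.9 m.
Invert the barometric formula: z = H ln(P₀/P).
P₀/P = 985/179.2 = 5.4967; ln(5.4967) = 1.7041.
z = 7411.9 × 1.7041 = 12631 m.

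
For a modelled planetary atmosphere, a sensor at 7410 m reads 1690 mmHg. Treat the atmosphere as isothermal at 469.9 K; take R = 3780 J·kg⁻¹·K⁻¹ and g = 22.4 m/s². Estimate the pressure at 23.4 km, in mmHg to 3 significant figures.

P ≈ 1380 mmHg

Scale height: H = RT/g = 3780 × 469.9 / 22.4 = 79296 m.
Between two levels, P₂ = P₁ exp(−Δz/H) with Δz = z₂ − z₁.
Δz = 23400 − 7410.0 = 15990 m; Δz/H = 15990/79296 = 0.20165.
P₂ = 1690 × exp(−0.20165) = 1690 × 0.81738 = 1381.4 mmHg.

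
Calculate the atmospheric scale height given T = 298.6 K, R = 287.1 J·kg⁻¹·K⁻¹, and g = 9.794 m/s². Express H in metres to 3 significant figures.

H ≈ 8750 m

The scale height of an isothermal atmosphere is H = RT/g.
H = 287.1 × 298.6 / 9.794 = 85728/9.794 = 8753.1 m.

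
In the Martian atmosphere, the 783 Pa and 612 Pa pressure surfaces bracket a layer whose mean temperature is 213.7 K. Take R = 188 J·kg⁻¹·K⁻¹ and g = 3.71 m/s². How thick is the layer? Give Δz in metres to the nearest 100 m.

Δz ≈ 2700 m

Hypsometric equation: Δz = (R T̄/g) ln(P₁/P₂).
R T̄/g = 188 × 213.7 / 3.71 = 10829 m.
ln(783/612) = ln(1.2794) = 0.24639.
Δz = 10829 × 0.24639 = 2668.2 m.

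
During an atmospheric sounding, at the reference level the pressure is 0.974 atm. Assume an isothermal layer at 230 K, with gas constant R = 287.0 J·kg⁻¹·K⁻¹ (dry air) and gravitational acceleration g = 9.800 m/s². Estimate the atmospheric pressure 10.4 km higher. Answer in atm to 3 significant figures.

Scale height: H = RT/g = 287.0 × 230 / 9.800 = 6735.7 m.
Barometric formula: P = P₀ exp(−z/H).
z/H = 10400/6735.7 = 1.5440; exp(−1.5440) = 0.21353.
P = 0.974 × 0.21353 = 0.20798 atm.

P ≈ 0.208 atm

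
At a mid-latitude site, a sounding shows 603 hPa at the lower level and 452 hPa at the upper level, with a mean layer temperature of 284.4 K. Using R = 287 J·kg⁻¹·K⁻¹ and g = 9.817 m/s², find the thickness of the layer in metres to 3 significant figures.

Hypsometric equation: Δz = (R T̄/g) ln(P₁/P₂).
R T̄/g = 287 × 284.4 / 9.817 = 8314.4 m.
ln(603/452) = ln(1.3341) = 0.28826.
Δz = 8314.4 × 0.28826 = 2396.7 m.

Δz ≈ 2400 m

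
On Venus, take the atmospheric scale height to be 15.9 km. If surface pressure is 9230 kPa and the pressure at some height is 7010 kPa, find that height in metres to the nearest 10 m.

z ≈ 4370 m

Invert the barometric formula: z = H ln(P₀/P).
P₀/P = 9230/7010 = 1.3167; ln(1.3167) = 0.27513.
z = 15900 × 0.27513 = 4374.6 m.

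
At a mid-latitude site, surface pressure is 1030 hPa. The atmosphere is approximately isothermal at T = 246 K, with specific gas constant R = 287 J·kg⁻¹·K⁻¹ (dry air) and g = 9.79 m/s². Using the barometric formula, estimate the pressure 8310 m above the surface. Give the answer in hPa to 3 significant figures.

Scale height: H = RT/g = 287 × 246 / 9.79 = 7211.6 m.
Barometric formula: P = P₀ exp(−z/H).
z/H = 8310.0/7211.6 = 1.1523; exp(−1.1523) = 0.31591.
P = 1030 × 0.31591 = 325.39 hPa.

P ≈ 325 hPa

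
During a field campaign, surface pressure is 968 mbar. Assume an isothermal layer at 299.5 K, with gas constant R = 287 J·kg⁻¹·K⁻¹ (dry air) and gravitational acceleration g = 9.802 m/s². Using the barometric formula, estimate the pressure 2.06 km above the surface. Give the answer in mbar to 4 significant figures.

P ≈ 765.3 mbar

Scale height: H = RT/g = 287 × 299.5 / 9.802 = 8769.3 m.
Barometric formula: P = P₀ exp(−z/H).
z/H = 2060.0/8769.3 = 0.23491; exp(−0.23491) = 0.79064.
P = 968 × 0.79064 = 765.34 mbar.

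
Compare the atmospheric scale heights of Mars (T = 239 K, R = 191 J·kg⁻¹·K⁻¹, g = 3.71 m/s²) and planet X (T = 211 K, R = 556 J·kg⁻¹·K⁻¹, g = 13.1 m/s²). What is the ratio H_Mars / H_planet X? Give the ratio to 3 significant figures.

H_Mars/H_planet X ≈ 1.37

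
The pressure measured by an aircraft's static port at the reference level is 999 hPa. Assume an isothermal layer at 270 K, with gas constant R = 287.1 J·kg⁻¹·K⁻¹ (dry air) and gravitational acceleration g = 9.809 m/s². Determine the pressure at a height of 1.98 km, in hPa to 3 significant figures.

P ≈ 778 hPa

Scale height: H = RT/g = 287.1 × 270 / 9.809 = 7902.6 m.
Barometric formula: P = P₀ exp(−z/H).
z/H = 1980.0/7902.6 = 0.25055; exp(−0.25055) = 0.77837.
P = 999 × 0.77837 = 777.59 hPa.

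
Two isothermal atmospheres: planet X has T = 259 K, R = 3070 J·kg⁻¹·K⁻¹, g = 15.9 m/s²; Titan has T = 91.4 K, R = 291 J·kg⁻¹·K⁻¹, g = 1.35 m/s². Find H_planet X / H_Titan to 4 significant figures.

H_planet X/H_Titan ≈ 2.538

H = RT/g for each body.
H_planet X = 3070 × 259 / 15.9 = 50008 m.
H_Titan = 291 × 91.4 / 1.35 = 19702 m.
H_planet X/H_Titan = 50008/19702 = 2.5382.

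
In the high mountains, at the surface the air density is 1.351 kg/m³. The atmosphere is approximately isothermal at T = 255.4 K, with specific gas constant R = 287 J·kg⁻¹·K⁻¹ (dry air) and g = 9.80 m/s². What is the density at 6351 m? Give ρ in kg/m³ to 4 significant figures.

Scale height: H = RT/g = 287 × 255.4 / 9.80 = 7479.6 m.
In an isothermal atmosphere, density decays like pressure: ρ = ρ₀ exp(−z/H).
z/H = 6351.0/7479.6 = 0.84911; exp(−0.84911) = 0.42780.
ρ = 1.351 × 0.42780 = 0.57796 kg/m³.

ρ ≈ 0.5780 kg/m³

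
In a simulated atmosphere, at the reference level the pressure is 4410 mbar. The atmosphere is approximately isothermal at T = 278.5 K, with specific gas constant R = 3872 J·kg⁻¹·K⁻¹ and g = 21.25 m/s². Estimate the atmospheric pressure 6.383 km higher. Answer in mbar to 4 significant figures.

P ≈ 3889 mbar

Scale height: H = RT/g = 3872 × 278.5 / 21.25 = 50746 m.
Barometric formula: P = P₀ exp(−z/H).
z/H = 6383.0/50746 = 0.12578; exp(−0.12578) = 0.88181.
P = 4410 × 0.88181 = 3888.8 mbar.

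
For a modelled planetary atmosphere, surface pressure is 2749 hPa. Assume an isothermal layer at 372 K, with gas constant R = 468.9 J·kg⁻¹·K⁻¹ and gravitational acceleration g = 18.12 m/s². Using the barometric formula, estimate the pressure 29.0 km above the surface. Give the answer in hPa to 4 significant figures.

Scale height: H = RT/g = 468.9 × 372 / 18.12 = 9626.4 m.
Barometric formula: P = P₀ exp(−z/H).
z/H = 29000/9626.4 = 3.0125; exp(−3.0125) = 0.049169.
P = 2749 × 0.049169 = 135.17 hPa.

P ≈ 135.2 hPa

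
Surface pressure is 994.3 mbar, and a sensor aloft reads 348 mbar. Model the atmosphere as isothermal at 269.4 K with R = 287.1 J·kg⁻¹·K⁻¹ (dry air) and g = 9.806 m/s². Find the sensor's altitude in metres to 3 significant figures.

z ≈ 8280 m

Scale height: H = RT/g = 287.1 × 269.4 / 9.806 = 7887.5 m.
Invert the barometric formula: z = H ln(P₀/P).
P₀/P = 994.3/348 = 2.8572; ln(2.8572) = 1.0498.
z = 7887.5 × 1.0498 = 8280.3 m.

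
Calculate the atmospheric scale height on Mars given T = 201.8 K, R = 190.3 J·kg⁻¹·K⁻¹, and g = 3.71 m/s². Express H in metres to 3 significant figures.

The scale height of an isothermal atmosphere is H = RT/g.
H = 190.3 × 201.8 / 3.71 = 38403/3.71 = 10351 m.

H ≈ 10400 m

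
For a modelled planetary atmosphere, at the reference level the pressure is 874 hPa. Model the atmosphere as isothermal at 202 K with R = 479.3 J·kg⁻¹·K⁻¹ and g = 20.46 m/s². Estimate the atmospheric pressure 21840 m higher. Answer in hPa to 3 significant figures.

P ≈ 8.65 hPa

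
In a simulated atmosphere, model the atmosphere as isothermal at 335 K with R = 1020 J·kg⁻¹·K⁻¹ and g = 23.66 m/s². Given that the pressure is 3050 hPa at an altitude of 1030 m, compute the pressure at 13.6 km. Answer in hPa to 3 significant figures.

Scale height: H = RT/g = 1020 × 335 / 23.66 = 14442 m.
Between two levels, P₂ = P₁ exp(−Δz/H) with Δz = z₂ − z₁.
Δz = 13600 − 1030.0 = 12570 m; Δz/H = 12570/14442 = 0.87038.
P₂ = 3050 × exp(−0.87038) = 3050 × 0.41879 = 1277.3 hPa.

P ≈ 1280 hPa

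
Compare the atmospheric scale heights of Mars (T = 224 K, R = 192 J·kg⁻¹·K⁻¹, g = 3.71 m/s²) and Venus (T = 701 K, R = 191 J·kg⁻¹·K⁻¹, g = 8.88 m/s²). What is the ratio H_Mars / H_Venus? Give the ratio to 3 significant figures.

H_Mars/H_Venus ≈ 0.769

H = RT/g for each body.
H_Mars = 192 × 224 / 3.71 = 11592 m.
H_Venus = 191 × 701 / 8.88 = 15078 m.
H_Mars/H_Venus = 11592/15078 = 0.76880.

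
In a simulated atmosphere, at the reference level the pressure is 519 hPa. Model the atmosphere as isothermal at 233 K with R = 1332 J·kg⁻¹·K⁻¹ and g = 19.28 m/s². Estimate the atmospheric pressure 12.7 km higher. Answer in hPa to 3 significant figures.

P ≈ 236 hPa

Scale height: H = RT/g = 1332 × 233 / 19.28 = 16097 m.
Barometric formula: P = P₀ exp(−z/H).
z/H = 12700/16097 = 0.78897; exp(−0.78897) = 0.45431.
P = 519 × 0.45431 = 235.79 hPa.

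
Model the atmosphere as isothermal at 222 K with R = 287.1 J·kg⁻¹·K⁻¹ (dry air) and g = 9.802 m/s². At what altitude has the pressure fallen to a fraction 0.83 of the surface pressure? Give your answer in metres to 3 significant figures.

z ≈ 1210 m

Scale height: H = RT/g = 287.1 × 222 / 9.802 = 6502.4 m.
Set P/P₀ = exp(−z/H) = 0.83, so z = −H ln(0.83).
−ln(0.83) = 0.18633; z = 6502.4 × 0.18633 = 1211.6 m.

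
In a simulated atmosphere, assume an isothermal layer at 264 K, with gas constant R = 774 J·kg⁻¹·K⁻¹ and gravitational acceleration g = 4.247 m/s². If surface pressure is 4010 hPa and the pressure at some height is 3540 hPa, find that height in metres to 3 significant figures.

z ≈ 6000 m

Scale height: H = RT/g = 774 × 264 / 4.247 = 48113 m.
Invert the barometric formula: z = H ln(P₀/P).
P₀/P = 4010/3540 = 1.1328; ln(1.1328) = 0.12469.
z = 48113 × 0.12469 = 5999.2 m.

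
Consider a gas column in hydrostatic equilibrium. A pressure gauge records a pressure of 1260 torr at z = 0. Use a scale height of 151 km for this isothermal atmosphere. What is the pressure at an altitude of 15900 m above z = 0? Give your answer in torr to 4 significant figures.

P ≈ 1134 torr

Barometric formula: P = P₀ exp(−z/H).
z/H = 15900/151000 = 0.10530; exp(−0.10530) = 0.90005.
P = 1260 × 0.90005 = 1134.1 torr.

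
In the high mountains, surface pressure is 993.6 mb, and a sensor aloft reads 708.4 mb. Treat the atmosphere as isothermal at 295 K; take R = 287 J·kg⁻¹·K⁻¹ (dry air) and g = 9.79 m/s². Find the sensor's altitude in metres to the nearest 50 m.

Scale height: H = RT/g = 287 × 295 / 9.79 = 8648.1 m.
Invert the barometric formula: z = H ln(P₀/P).
P₀/P = 993.6/708.4 = 1.4026; ln(1.4026) = 0.33833.
z = 8648.1 × 0.33833 = 2925.9 m.

z ≈ 2950 m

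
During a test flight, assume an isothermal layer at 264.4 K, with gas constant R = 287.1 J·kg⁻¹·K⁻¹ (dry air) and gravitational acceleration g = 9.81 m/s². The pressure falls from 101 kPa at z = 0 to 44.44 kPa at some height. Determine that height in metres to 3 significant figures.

Scale height: H = RT/g = 287.1 × 264.4 / 9.81 = 7737.9 m.
Invert the barometric formula: z = H ln(P₀/P).
P₀/P = 101/44.44 = 2.2727; ln(2.2727) = 0.82097.
z = 7737.9 × 0.82097 = 6352.6 m.

z ≈ 6350 m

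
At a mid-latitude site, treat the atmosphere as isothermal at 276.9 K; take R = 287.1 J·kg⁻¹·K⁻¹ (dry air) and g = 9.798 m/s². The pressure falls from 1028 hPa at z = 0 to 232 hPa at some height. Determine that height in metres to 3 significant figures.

z ≈ 12100 m

Scale height: H = RT/g = 287.1 × 276.9 / 9.798 = 8113.7 m.
Invert the barometric formula: z = H ln(P₀/P).
P₀/P = 1028/232 = 4.4310; ln(4.4310) = 1.4886.
z = 8113.7 × 1.4886 = 12078 m.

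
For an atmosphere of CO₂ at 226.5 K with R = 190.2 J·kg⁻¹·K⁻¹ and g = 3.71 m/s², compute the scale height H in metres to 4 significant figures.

The scale height of an isothermal atmosphere is H = RT/g.
H = 190.2 × 226.5 / 3.71 = 43080/3.71 = 11612 m.

H ≈ 11610 m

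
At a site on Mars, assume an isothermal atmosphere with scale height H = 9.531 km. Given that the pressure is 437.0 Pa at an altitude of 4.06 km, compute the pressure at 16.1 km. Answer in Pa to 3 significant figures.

Between two levels, P₂ = P₁ exp(−Δz/H) with Δz = z₂ − z₁.
Δz = 16100 − 4060.0 = 12040 m; Δz/H = 12040/9531.0 = 1.2632.
P₂ = 437.0 × exp(−1.2632) = 437.0 × 0.28275 = 123.56 Pa.

P ≈ 124 Pa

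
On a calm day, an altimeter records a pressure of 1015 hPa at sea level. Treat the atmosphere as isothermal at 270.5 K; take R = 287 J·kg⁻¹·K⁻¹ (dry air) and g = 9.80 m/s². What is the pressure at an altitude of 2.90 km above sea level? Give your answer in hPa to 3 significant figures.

P ≈ 704 hPa

Scale height: H = RT/g = 287 × 270.5 / 9.80 = 7921.8 m.
Barometric formula: P = P₀ exp(−z/H).
z/H = 2900.0/7921.8 = 0.36608; exp(−0.36608) = 0.69345.
P = 1015 × 0.69345 = 703.85 hPa.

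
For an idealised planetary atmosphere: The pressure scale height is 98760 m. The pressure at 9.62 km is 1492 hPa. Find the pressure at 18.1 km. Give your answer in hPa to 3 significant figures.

Between two levels, P₂ = P₁ exp(−Δz/H) with Δz = z₂ − z₁.
Δz = 18100 − 9620.0 = 8480.0 m; Δz/H = 8480.0/98760 = 0.085865.
P₂ = 1492 × exp(−0.085865) = 1492 × 0.91772 = 1369.2 hPa.

P ≈ 1370 hPa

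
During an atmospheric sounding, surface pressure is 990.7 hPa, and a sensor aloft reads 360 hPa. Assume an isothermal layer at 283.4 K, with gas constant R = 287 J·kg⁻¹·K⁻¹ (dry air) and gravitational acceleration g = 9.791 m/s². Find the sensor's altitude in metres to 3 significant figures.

z ≈ 8410 m

Scale height: H = RT/g = 287 × 283.4 / 9.791 = 8307.2 m.
Invert the barometric formula: z = H ln(P₀/P).
P₀/P = 990.7/360 = 2.7519; ln(2.7519) = 1.0123.
z = 8307.2 × 1.0123 = 8409.4 m.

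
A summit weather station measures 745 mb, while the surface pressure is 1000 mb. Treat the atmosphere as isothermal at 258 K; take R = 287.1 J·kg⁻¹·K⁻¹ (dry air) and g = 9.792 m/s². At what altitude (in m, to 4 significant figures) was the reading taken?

Scale height: H = RT/g = 287.1 × 258 / 9.792 = 7564.5 m.
Invert the barometric formula: z = H ln(P₀/P).
P₀/P = 1000/745 = 1.3423; ln(1.3423) = 0.29438.
z = 7564.5 × 0.29438 = 2226.8 m.

z ≈ 2227 m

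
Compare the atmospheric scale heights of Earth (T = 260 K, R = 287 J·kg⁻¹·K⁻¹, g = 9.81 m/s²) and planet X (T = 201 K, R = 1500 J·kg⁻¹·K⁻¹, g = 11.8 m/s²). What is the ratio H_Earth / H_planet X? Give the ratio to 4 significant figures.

H_Earth/H_planet X ≈ 0.2977

H = RT/g for each body.
H_Earth = 287 × 260 / 9.81 = 7606.5 m.
H_planet X = 1500 × 201 / 11.8 = 25551 m.
H_Earth/H_planet X = 7606.5/25551 = 0.29770.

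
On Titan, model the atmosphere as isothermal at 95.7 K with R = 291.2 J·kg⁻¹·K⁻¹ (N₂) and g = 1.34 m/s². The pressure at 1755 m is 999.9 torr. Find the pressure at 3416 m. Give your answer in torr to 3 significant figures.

Scale height: H = RT/g = 291.2 × 95.7 / 1.34 = 20797 m.
Between two levels, P₂ = P₁ exp(−Δz/H) with Δz = z₂ − z₁.
Δz = 3416.0 − 1755.0 = 1661.0 m; Δz/H = 1661.0/20797 = 0.079867.
P₂ = 999.9 × exp(−0.079867) = 999.9 × 0.92324 = 923.15 torr.

P ≈ 923 torr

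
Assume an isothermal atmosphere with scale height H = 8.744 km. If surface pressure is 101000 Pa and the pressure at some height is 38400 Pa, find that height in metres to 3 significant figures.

Invert the barometric formula: z = H ln(P₀/P).
P₀/P = 101000/38400 = 2.6302; ln(2.6302) = 0.96706.
z = 8744.0 × 0.96706 = 8456.0 m.

z ≈ 8460 m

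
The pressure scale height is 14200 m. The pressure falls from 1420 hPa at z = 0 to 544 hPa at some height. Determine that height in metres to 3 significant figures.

Invert the barometric formula: z = H ln(P₀/P).
P₀/P = 1420/544 = 2.6103; ln(2.6103) = 0.95947.
z = 14200 × 0.95947 = 13624 m.

z ≈ 13600 m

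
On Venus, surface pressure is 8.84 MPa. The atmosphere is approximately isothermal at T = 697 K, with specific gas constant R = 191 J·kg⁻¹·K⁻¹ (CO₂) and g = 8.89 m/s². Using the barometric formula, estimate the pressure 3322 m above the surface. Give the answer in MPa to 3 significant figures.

Scale height: H = RT/g = 191 × 697 / 8.89 = 14975 m.
Barometric formula: P = P₀ exp(−z/H).
z/H = 3322.0/14975 = 0.22184; exp(−0.22184) = 0.80104.
P = 8.84 × 0.80104 = 7.0812 MPa.

P ≈ 7.08 MPa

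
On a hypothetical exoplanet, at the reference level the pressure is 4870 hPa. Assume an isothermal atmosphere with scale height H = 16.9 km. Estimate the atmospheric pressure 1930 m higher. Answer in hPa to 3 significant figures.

P ≈ 4340 hPa

Barometric formula: P = P₀ exp(−z/H).
z/H = 1930.0/16900 = 0.11420; exp(−0.11420) = 0.89208.
P = 4870 × 0.89208 = 4344.4 hPa.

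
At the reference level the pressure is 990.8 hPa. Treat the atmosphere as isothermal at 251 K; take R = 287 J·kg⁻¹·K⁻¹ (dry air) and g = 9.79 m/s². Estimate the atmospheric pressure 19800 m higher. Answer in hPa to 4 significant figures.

P ≈ 67.20 hPa

Scale height: H = RT/g = 287 × 251 / 9.79 = 7358.2 m.
Barometric formula: P = P₀ exp(−z/H).
z/H = 19800/7358.2 = 2.6909; exp(−2.6909) = 0.067820.
P = 990.8 × 0.067820 = 67.196 hPa.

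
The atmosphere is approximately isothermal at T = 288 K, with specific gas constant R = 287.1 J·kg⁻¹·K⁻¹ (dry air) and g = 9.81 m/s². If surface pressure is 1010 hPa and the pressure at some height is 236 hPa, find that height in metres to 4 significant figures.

z ≈ 12250 m

Scale height: H = RT/g = 287.1 × 288 / 9.81 = 8428.6 m.
Invert the barometric formula: z = H ln(P₀/P).
P₀/P = 1010/236 = 4.2797; ln(4.2797) = 1.4539.
z = 8428.6 × 1.4539 = 12254 m.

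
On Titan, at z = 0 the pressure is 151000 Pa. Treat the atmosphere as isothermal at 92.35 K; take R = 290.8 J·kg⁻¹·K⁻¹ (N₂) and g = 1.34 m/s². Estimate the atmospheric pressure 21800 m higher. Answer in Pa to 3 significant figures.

Scale height: H = RT/g = 290.8 × 92.35 / 1.34 = 20041 m.
Barometric formula: P = P₀ exp(−z/H).
z/H = 21800/20041 = 1.0878; exp(−1.0878) = 0.33696.
P = 151000 × 0.33696 = 50881 Pa.

P ≈ 50900 Pa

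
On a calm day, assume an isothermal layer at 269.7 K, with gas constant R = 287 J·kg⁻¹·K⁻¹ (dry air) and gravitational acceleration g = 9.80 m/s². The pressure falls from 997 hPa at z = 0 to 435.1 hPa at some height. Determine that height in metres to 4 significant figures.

z ≈ 6549 m

Scale height: H = RT/g = 287 × 269.7 / 9.80 = 7898.4 m.
Invert the barometric formula: z = H ln(P₀/P).
P₀/P = 997/435.1 = 2.2914; ln(2.2914) = 0.82916.
z = 7898.4 × 0.82916 = 6549.0 m.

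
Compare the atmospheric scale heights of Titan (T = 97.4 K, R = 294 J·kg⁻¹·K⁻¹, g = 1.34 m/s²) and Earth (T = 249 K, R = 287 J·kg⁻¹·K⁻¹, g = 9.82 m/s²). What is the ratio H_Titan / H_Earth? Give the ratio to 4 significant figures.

H = RT/g for each body.
H_Titan = 294 × 97.4 / 1.34 = 21370 m.
H_Earth = 287 × 249 / 9.82 = 7277.3 m.
H_Titan/H_Earth = 21370/7277.3 = 2.9365.

H_Titan/H_Earth ≈ 2.937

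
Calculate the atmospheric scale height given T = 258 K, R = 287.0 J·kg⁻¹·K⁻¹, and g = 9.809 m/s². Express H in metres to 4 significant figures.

H ≈ 7549 m

The scale height of an isothermal atmosphere is H = RT/g.
H = 287.0 × 258 / 9.809 = 74046/9.809 = 7548.8 m.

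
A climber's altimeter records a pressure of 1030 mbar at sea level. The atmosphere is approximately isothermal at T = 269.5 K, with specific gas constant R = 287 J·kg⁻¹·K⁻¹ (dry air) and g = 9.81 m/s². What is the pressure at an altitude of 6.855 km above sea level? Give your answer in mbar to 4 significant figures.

Scale height: H = RT/g = 287 × 269.5 / 9.81 = 7884.5 m.
Barometric formula: P = P₀ exp(−z/H).
z/H = 6855.0/7884.5 = 0.86943; exp(−0.86943) = 0.41919.
P = 1030 × 0.41919 = 431.77 mbar.

P ≈ 431.8 mbar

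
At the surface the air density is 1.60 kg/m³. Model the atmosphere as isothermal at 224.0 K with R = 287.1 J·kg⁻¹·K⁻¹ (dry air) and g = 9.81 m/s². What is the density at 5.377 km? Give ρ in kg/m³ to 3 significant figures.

Scale height: H = RT/g = 287.1 × 224.0 / 9.81 = 6555.6 m.
In an isothermal atmosphere, density decays like pressure: ρ = ρ₀ exp(−z/H).
z/H = 5377.0/6555.6 = 0.82021; exp(−0.82021) = 0.44034.
ρ = 1.60 × 0.44034 = 0.70454 kg/m³.

ρ ≈ 0.705 kg/m³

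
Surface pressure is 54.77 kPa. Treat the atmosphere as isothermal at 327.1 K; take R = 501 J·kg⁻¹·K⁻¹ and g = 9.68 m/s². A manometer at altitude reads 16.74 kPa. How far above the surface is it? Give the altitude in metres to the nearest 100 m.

Scale height: H = RT/g = 501 × 327.1 / 9.68 = 16929 m.
Invert the barometric formula: z = H ln(P₀/P).
P₀/P = 54.77/16.74 = 3.2718; ln(3.2718) = 1.1853.
z = 16929 × 1.1853 = 20066 m.

z ≈ 20100 m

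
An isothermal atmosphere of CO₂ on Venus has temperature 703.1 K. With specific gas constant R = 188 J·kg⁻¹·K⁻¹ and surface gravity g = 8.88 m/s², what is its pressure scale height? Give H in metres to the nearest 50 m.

H ≈ 14900 m

The scale height of an isothermal atmosphere is H = RT/g.
H = 188 × 703.1 / 8.88 = 132180/8.88 = 14885 m.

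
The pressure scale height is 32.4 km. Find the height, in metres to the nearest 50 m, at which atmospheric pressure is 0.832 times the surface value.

Set P/P₀ = exp(−z/H) = 0.832, so z = −H ln(0.832).
−ln(0.832) = 0.18392; z = 32400 × 0.18392 = 5959.0 m.

z ≈ 5950 m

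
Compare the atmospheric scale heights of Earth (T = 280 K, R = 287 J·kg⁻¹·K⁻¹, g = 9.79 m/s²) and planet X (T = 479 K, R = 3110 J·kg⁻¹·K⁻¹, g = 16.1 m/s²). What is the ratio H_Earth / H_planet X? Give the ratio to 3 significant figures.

H_Earth/H_planet X ≈ 0.0887

H = RT/g for each body.
H_Earth = 287 × 280 / 9.79 = 8208.4 m.
H_planet X = 3110 × 479 / 16.1 = 92527 m.
H_Earth/H_planet X = 8208.4/92527 = 0.088714.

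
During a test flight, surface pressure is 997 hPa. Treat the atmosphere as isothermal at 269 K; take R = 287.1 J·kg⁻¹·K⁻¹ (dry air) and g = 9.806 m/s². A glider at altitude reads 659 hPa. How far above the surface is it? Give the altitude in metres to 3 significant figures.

Scale height: H = RT/g = 287.1 × 269 / 9.806 = 7875.8 m.
Invert the barometric formula: z = H ln(P₀/P).
P₀/P = 997/659 = 1.5129; ln(1.5129) = 0.41403.
z = 7875.8 × 0.41403 = 3260.8 m.

z ≈ 3260 m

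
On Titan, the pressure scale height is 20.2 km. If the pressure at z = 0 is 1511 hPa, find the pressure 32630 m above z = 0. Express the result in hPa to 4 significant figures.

Barometric formula: P = P₀ exp(−z/H).
z/H = 32630/20200 = 1.6153; exp(−1.6153) = 0.19883.
P = 1511 × 0.19883 = 300.43 hPa.

P ≈ 300.4 hPa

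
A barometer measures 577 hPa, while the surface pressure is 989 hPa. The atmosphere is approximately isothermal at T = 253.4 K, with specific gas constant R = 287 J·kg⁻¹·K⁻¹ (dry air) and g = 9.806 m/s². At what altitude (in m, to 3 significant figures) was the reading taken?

z ≈ 4000 m

Scale height: H = RT/g = 287 × 253.4 / 9.806 = 7416.5 m.
Invert the barometric formula: z = H ln(P₀/P).
P₀/P = 989/577 = 1.7140; ln(1.7140) = 0.53883.
z = 7416.5 × 0.53883 = 3996.2 m.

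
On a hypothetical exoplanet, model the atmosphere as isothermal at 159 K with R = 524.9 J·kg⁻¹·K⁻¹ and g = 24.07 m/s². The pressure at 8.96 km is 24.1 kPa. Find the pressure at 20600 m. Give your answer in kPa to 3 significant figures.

P ≈ 0.840 kPa

Scale height: H = RT/g = 524.9 × 159 / 24.07 = 3467.3 m.
Between two levels, P₂ = P₁ exp(−Δz/H) with Δz = z₂ − z₁.
Δz = 20600 − 8960.0 = 11640 m; Δz/H = 11640/3467.3 = 3.3571.
P₂ = 24.1 × exp(−3.3571) = 24.1 × 0.034836 = 0.83955 kPa.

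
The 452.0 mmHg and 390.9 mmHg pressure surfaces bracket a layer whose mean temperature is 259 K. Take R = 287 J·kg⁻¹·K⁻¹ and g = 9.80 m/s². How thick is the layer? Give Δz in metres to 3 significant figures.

Hypsometric equation: Δz = (R T̄/g) ln(P₁/P₂).
R T̄/g = 287 × 259 / 9.80 = 7585.0 m.
ln(452.0/390.9) = ln(1.1563) = 0.14523.
Δz = 7585.0 × 0.14523 = 1101.6 m.

Δz ≈ 1100 m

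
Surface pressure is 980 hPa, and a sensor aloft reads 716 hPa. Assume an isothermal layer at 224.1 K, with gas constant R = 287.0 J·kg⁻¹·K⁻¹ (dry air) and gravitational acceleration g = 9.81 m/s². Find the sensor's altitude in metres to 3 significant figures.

Scale height: H = RT/g = 287.0 × 224.1 / 9.81 = 6556.2 m.
Invert the barometric formula: z = H ln(P₀/P).
P₀/P = 980/716 = 1.3687; ln(1.3687) = 0.31386.
z = 6556.2 × 0.31386 = 2057.7 m.

z ≈ 2060 m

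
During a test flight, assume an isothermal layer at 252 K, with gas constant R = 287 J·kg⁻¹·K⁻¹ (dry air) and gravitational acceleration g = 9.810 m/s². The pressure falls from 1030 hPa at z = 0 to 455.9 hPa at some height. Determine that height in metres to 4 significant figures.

z ≈ 6009 m

Scale height: H = RT/g = 287 × 252 / 9.810 = 7372.5 m.
Invert the barometric formula: z = H ln(P₀/P).
P₀/P = 1030/455.9 = 2.2593; ln(2.2593) = 0.81506.
z = 7372.5 × 0.81506 = 6009.0 m.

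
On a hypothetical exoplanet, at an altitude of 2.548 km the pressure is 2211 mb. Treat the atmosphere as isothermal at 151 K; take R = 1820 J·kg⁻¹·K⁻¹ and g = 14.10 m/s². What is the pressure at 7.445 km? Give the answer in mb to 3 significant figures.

P ≈ 1720 mb

Scale height: H = RT/g = 1820 × 151 / 14.10 = 19491 m.
Between two levels, P₂ = P₁ exp(−Δz/H) with Δz = z₂ − z₁.
Δz = 7445.0 − 2548.0 = 4897.0 m; Δz/H = 4897.0/19491 = 0.25124.
P₂ = 2211 × exp(−0.25124) = 2211 × 0.77784 = 1719.8 mb.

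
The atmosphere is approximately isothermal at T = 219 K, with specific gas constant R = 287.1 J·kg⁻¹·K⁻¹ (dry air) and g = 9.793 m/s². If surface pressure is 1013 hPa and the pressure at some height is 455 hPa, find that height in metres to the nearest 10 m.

z ≈ 5140 m

Scale height: H = RT/g = 287.1 × 219 / 9.793 = 6420.4 m.
Invert the barometric formula: z = H ln(P₀/P).
P₀/P = 1013/455 = 2.2264; ln(2.2264) = 0.80039.
z = 6420.4 × 0.80039 = 5138.8 m.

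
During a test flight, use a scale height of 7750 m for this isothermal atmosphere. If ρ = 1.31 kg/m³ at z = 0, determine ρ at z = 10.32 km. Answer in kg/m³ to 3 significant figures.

In an isothermal atmosphere, density decays like pressure: ρ = ρ₀ exp(−z/H).
z/H = 10320/7750.0 = 1.3316; exp(−1.3316) = 0.26405.
ρ = 1.31 × 0.26405 = 0.34591 kg/m³.

ρ ≈ 0.346 kg/m³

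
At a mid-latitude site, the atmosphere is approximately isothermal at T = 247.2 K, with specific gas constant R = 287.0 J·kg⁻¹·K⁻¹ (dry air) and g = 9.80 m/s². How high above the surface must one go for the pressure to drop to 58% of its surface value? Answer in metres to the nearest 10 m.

Scale height: H = RT/g = 287.0 × 247.2 / 9.80 = 7239.4 m.
Set P/P₀ = exp(−z/H) = 0.58, so z = −H ln(0.58).
−ln(0.58) = 0.54473; z = 7239.4 × 0.54473 = 3943.5 m.

z ≈ 3940 m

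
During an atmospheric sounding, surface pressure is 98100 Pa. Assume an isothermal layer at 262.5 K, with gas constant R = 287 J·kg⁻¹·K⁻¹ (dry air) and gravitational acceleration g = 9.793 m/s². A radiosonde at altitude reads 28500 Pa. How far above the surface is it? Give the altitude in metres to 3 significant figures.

z ≈ 9510 m

Scale height: H = RT/g = 287 × 262.5 / 9.793 = 7693.0 m.
Invert the barometric formula: z = H ln(P₀/P).
P₀/P = 98100/28500 = 3.4421; ln(3.4421) = 1.2361.
z = 7693.0 × 1.2361 = 9509.3 m.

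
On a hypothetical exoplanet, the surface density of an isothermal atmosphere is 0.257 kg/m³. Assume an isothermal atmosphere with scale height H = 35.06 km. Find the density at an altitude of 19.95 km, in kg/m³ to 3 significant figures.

ρ ≈ 0.145 kg/m³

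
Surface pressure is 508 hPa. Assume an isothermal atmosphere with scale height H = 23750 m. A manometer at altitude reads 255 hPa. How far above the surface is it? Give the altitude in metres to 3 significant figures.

z ≈ 16400 m

Invert the barometric formula: z = H ln(P₀/P).
P₀/P = 508/255 = 1.9922; ln(1.9922) = 0.68924.
z = 23750 × 0.68924 = 16369 m.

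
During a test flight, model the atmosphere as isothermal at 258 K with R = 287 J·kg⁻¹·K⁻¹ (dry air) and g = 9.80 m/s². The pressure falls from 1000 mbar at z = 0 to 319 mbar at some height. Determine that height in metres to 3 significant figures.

Scale height: H = RT/g = 287 × 258 / 9.80 = 7555.7 m.
Invert the barometric formula: z = H ln(P₀/P).
P₀/P = 1000/319 = 3.1348; ln(3.1348) = 1.1426.
z = 7555.7 × 1.1426 = 8633.1 m.

z ≈ 8630 m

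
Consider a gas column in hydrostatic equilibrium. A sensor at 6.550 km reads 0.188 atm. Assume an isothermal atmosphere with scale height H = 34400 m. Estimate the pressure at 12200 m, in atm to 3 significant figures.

P ≈ 0.160 atm

Between two levels, P₂ = P₁ exp(−Δz/H) with Δz = z₂ − z₁.
Δz = 12200 − 6550.0 = 5650.0 m; Δz/H = 5650.0/34400 = 0.16424.
P₂ = 0.188 × exp(−0.16424) = 0.188 × 0.84854 = 0.15953 atm.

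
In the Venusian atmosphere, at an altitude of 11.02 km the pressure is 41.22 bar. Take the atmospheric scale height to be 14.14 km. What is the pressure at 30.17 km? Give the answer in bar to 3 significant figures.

Between two levels, P₂ = P₁ exp(−Δz/H) with Δz = z₂ − z₁.
Δz = 30170 − 11020 = 19150 m; Δz/H = 19150/14140 = 1.3543.
P₂ = 41.22 × exp(−1.3543) = 41.22 × 0.25813 = 10.640 bar.

P ≈ 10.6 bar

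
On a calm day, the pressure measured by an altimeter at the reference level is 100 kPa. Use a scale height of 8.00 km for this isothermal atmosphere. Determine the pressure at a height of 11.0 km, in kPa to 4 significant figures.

P ≈ 25.28 kPa

Barometric formula: P = P₀ exp(−z/H).
z/H = 11000/8000.0 = 1.3750; exp(−1.3750) = 0.25284.
P = 100 × 0.25284 = 25.284 kPa.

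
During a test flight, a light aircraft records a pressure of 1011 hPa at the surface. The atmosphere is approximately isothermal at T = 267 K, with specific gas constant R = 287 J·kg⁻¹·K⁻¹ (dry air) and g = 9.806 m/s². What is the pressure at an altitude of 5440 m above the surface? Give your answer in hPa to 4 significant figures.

P ≈ 504.0 hPa

Scale height: H = RT/g = 287 × 267 / 9.806 = 7814.5 m.
Barometric formula: P = P₀ exp(−z/H).
z/H = 5440.0/7814.5 = 0.69614; exp(−0.69614) = 0.49851.
P = 1011 × 0.49851 = 503.99 hPa.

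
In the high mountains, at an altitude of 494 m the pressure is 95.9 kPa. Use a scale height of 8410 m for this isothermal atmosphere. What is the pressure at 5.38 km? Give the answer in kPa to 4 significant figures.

Between two levels, P₂ = P₁ exp(−Δz/H) with Δz = z₂ − z₁.
Δz = 5380.0 − 494.00 = 4886.0 m; Δz/H = 4886.0/8410.0 = 0.58098.
P₂ = 95.9 × exp(−0.58098) = 95.9 × 0.55935 = 53.642 kPa.

P ≈ 53.64 kPa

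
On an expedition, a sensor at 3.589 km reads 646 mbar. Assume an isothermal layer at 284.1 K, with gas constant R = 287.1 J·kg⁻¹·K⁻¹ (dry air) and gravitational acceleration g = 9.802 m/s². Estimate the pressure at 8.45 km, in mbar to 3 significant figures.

P ≈ 360 mbar

Scale height: H = RT/g = 287.1 × 284.1 / 9.802 = 8321.3 m.
Between two levels, P₂ = P₁ exp(−Δz/H) with Δz = z₂ − z₁.
Δz = 8450.0 − 3589.0 = 4861.0 m; Δz/H = 4861.0/8321.3 = 0.58416.
P₂ = 646 × exp(−0.58416) = 646 × 0.55757 = 360.19 mbar.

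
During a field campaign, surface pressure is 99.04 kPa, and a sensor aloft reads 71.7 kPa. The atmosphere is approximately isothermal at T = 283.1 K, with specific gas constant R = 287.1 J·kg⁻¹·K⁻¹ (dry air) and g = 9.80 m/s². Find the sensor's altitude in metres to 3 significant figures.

z ≈ 2680 m

Scale height: H = RT/g = 287.1 × 283.1 / 9.80 = 8293.7 m.
Invert the barometric formula: z = H ln(P₀/P).
P₀/P = 99.04/71.7 = 1.3813; ln(1.3813) = 0.32303.
z = 8293.7 × 0.32303 = 2679.1 m.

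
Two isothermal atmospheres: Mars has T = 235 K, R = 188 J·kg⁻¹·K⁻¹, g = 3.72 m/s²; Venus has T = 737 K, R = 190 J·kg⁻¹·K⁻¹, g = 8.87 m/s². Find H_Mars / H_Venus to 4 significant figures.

H = RT/g for each body.
H_Mars = 188 × 235 / 3.72 = 11876 m.
H_Venus = 190 × 737 / 8.87 = 15787 m.
H_Mars/H_Venus = 11876/15787 = 0.75226.

H_Mars/H_Venus ≈ 0.7523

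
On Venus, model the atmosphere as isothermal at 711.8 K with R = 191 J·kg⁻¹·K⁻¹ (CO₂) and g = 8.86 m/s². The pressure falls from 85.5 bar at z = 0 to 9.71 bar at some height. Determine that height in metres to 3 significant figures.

Scale height: H = RT/g = 191 × 711.8 / 8.86 = 15345 m.
Invert the barometric formula: z = H ln(P₀/P).
P₀/P = 85.5/9.71 = 8.8054; ln(8.8054) = 2.1754.
z = 15345 × 2.1754 = 33382 m.

z ≈ 33400 m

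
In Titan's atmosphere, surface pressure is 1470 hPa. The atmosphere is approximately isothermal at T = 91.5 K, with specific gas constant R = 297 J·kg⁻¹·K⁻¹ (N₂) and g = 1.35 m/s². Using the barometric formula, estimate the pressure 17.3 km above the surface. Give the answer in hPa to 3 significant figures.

P ≈ 622 hPa

Scale height: H = RT/g = 297 × 91.5 / 1.35 = 20130 m.
Barometric formula: P = P₀ exp(−z/H).
z/H = 17300/20130 = 0.85941; exp(−0.85941) = 0.42341.
P = 1470 × 0.42341 = 622.41 hPa.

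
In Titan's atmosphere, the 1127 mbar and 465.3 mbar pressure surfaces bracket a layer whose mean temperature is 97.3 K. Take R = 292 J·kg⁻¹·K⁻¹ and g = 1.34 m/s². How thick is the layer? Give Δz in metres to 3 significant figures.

Δz ≈ 18800 m

Hypsometric equation: Δz = (R T̄/g) ln(P₁/P₂).
R T̄/g = 292 × 97.3 / 1.34 = 21203 m.
ln(1127/465.3) = ln(2.4221) = 0.88463.
Δz = 21203 × 0.88463 = 18757 m.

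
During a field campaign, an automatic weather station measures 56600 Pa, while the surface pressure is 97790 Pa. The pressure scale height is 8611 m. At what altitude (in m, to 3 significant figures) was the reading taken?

Invert the barometric formula: z = H ln(P₀/P).
P₀/P = 97790/56600 = 1.7277; ln(1.7277) = 0.54679.
z = 8611.0 × 0.54679 = 4708.4 m.

z ≈ 4710 m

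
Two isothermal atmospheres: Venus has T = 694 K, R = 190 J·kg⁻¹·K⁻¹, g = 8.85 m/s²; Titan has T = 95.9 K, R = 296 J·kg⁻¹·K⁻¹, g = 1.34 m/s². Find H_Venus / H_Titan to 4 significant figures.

H = RT/g for each body.
H_Venus = 190 × 694 / 8.85 = 14899 m.
H_Titan = 296 × 95.9 / 1.34 = 21184 m.
H_Venus/H_Titan = 14899/21184 = 0.70331.

H_Venus/H_Titan ≈ 0.7033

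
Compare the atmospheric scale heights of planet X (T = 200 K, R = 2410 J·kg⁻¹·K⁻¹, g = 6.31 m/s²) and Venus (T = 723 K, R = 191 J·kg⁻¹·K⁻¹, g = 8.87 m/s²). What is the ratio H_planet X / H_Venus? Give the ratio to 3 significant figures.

H = RT/g for each body.
H_planet X = 2410 × 200 / 6.31 = 76387 m.
H_Venus = 191 × 723 / 8.87 = 15569 m.
H_planet X/H_Venus = 76387/15569 = 4.9064.

H_planet X/H_Venus ≈ 4.91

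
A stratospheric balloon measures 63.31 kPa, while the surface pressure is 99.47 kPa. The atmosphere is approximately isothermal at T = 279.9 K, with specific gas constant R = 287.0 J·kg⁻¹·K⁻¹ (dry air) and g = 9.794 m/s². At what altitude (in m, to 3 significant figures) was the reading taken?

Scale height: H = RT/g = 287.0 × 279.9 / 9.794 = 8202.1 m.
Invert the barometric formula: z = H ln(P₀/P).
P₀/P = 99.47/63.31 = 1.5712; ln(1.5712) = 0.45184.
z = 8202.1 × 0.45184 = 3706.0 m.

z ≈ 3710 m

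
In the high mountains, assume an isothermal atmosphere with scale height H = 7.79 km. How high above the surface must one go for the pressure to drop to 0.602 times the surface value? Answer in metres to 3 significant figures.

z ≈ 3950 m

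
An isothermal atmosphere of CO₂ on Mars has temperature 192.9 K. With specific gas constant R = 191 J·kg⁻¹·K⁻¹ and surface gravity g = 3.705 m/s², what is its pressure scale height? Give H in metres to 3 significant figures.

H ≈ 9940 m

The scale height of an isothermal atmosphere is H = RT/g.
H = 191 × 192.9 / 3.705 = 36844/3.705 = 9944.4 m.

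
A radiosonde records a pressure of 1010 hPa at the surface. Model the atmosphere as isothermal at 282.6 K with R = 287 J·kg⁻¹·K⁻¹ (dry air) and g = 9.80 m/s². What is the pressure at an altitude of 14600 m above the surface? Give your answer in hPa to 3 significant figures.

Scale height: H = RT/g = 287 × 282.6 / 9.80 = 8276.1 m.
Barometric formula: P = P₀ exp(−z/H).
z/H = 14600/8276.1 = 1.7641; exp(−1.7641) = 0.17134.
P = 1010 × 0.17134 = 173.05 hPa.

P ≈ 173 hPa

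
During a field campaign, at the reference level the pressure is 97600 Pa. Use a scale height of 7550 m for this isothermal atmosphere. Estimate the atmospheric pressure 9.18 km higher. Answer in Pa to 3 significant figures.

Barometric formula: P = P₀ exp(−z/H).
z/H = 9180.0/7550.0 = 1.2159; exp(−1.2159) = 0.29644.
P = 97600 × 0.29644 = 28933 Pa.

P ≈ 28900 Pa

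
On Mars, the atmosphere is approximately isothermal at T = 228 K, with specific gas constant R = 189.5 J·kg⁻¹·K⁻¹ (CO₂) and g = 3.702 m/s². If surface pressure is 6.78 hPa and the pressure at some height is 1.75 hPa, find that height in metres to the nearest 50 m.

z ≈ 15800 m

Scale height: H = RT/g = 189.5 × 228 / 3.702 = 11671 m.
Invert the barometric formula: z = H ln(P₀/P).
P₀/P = 6.78/1.75 = 3.8743; ln(3.8743) = 1.3544.
z = 11671 × 1.3544 = 15807 m.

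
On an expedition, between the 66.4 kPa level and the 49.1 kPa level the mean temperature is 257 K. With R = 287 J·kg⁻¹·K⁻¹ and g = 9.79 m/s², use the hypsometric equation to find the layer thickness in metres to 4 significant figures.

Δz ≈ 2274 m

Hypsometric equation: Δz = (R T̄/g) ln(P₁/P₂).
R T̄/g = 287 × 257 / 9.79 = 7534.1 m.
ln(66.4/49.1) = ln(1.3523) = 0.30181.
Δz = 7534.1 × 0.30181 = 2273.9 m.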